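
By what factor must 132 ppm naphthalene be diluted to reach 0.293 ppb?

4.51 × 10⁵

Factor = C₀/C_target = 132 ppm / 0.293 ppb = 4.51 × 10⁵.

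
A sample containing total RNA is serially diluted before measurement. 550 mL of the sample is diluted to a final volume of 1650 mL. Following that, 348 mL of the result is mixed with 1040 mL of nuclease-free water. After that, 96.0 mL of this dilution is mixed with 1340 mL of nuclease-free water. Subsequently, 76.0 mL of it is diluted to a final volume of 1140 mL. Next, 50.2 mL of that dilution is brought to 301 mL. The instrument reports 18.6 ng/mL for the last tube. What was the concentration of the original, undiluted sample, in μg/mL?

299 μg/mL

Overall dilution factor = 3 × 3.989 × 14.96 × 15 × 5.996 = 1.61 × 10⁴.
Original = 18.6 ng/mL × 1.61 × 10⁴ = 2.99 × 10⁵ ng/mL = 299 μg/mL.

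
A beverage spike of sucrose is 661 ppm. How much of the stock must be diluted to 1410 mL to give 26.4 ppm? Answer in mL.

56.3 mL

V₁ = C₂V₂/C₁ = 26.4 × 1410 / 661 = 56.3 mL.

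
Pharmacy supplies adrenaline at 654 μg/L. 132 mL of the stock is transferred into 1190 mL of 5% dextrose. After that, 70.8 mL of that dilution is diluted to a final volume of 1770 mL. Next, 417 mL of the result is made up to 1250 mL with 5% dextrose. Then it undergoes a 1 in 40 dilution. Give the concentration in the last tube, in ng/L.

Overall dilution factor = 10.02 × 25 × 2.998 × 40 = 3.00 × 10⁴.
654 μg/L / 3.00 × 10⁴ = 0.0218 μg/L = 21.8 ng/L.

21.8 ng/L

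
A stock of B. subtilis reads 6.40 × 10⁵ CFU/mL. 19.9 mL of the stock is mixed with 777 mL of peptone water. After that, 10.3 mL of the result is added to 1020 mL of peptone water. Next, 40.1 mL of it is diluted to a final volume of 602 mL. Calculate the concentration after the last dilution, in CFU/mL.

Overall dilution factor = 40.05 × 100.0 × 15.01 = 6.01 × 10⁴.
6.40 × 10⁵ CFU/mL / 6.01 × 10⁴ = 10.6 CFU/mL.

10.6 CFU/mL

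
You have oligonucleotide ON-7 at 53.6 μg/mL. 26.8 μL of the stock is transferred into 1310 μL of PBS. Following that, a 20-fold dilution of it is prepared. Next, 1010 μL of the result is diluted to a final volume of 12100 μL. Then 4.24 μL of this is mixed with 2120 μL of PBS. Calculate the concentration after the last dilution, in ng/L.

8.95 ng/L

Overall dilution factor = 49.88 × 20 × 11.98 × 501 = 5.99 × 10⁶.
53.6 μg/mL / 5.99 × 10⁶ = 8.95 × 10⁻⁶ μg/mL = 8.95 ng/L.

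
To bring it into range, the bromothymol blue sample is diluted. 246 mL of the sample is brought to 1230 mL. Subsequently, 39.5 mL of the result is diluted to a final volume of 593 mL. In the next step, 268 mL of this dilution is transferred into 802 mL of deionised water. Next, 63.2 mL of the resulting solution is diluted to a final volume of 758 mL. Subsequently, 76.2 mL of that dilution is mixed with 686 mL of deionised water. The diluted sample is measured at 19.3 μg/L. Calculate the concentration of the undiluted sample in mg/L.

Overall dilution factor = 5 × 15.01 × 3.993 × 11.99 × 10.00 = 3.60 × 10⁴.
Original = 19.3 μg/L × 3.60 × 10⁴ = 6.94 × 10⁵ μg/L = 694 mg/L.

694 mg/L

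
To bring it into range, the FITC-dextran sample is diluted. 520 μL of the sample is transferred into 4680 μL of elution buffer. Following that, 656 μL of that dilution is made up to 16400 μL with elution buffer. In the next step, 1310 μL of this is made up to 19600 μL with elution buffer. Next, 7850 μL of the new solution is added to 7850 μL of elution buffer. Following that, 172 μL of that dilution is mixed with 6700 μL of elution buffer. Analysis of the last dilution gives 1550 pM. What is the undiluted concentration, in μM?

463 μM

Overall dilution factor = 10 × 25 × 14.96 × 2 × 39.95 = 2.99 × 10⁵.
Original = 1550 pM × 2.99 × 10⁵ = 4.63 × 10⁸ pM = 463 μM.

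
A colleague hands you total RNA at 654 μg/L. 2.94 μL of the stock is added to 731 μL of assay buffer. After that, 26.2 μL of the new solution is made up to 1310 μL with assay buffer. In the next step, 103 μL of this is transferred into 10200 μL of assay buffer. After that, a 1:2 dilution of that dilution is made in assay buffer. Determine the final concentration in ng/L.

Overall dilution factor = 249.6 × 50 × 100.0 × 2 = 2.50 × 10⁶.
654 μg/L / 2.50 × 10⁶ = 2.62 × 10⁻⁴ μg/L = 0.262 ng/L.

0.262 ng/L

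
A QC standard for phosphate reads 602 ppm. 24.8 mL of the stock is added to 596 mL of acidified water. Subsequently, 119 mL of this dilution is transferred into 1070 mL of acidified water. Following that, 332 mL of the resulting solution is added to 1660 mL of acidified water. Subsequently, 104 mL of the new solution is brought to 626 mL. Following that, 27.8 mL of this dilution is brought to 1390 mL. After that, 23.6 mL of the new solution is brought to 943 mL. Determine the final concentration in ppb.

0.0334 ppb

Overall dilution factor = 25.03 × 9.992 × 6 × 6.019 × 50 × 39.96 = 1.80 × 10⁷.
602 ppm / 1.80 × 10⁷ = 3.34 × 10⁻⁵ ppm = 0.0334 ppb.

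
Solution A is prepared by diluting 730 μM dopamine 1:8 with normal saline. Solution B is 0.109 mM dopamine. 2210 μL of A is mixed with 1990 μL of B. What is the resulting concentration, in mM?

C_A = 730 μM / 8 = 91.2 μM.
C_B = 0.109 mM = 109 μM.
C_mix = (C_A·V_A + C_B·V_B)/(V_A + V_B) = (91.2×2210 + 109×1990) / 4200 = 99.7 μM = 0.0997 mM.

0.0997 mM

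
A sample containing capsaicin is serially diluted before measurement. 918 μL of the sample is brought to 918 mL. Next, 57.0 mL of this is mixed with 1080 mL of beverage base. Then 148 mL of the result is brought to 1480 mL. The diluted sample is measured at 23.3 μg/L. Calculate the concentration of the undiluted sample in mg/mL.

4.65 mg/mL

Overall dilution factor = 1000 × 19.95 × 10 = 1.99 × 10⁵.
Original = 23.3 μg/L × 1.99 × 10⁵ = 4.65 × 10⁶ μg/L = 4.65 mg/mL.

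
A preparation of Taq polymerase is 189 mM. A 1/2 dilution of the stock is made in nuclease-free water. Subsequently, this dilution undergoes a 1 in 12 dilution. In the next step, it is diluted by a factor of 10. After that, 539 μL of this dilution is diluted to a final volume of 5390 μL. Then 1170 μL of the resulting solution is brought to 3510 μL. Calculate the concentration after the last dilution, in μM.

26.3 μM

Overall dilution factor = 2 × 12 × 10 × 10 × 3 = 7200.
189 mM / 7200 = 0.0262 mM = 26.3 μM.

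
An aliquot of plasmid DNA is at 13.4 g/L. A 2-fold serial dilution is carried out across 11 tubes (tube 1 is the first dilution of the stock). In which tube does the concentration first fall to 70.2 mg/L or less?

tube 8

Tube n has concentration 13.4 g/L / 2ⁿ.
Need 2ⁿ ≥ 13.4 g/L / 70.2 mg/L = 191, so n ≥ 7.58.
First such tube: n = 8.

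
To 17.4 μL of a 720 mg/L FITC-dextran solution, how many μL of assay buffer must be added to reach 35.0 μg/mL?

341 μL

35.0 μg/mL = 35.0 mg/L.
V₂ = C₁V₁/C₂ = 720 × 17.4 / 35.0 = 358 μL.
Diluent to add = V₂ − V₁ = 358 − 17.4 = 341 μL.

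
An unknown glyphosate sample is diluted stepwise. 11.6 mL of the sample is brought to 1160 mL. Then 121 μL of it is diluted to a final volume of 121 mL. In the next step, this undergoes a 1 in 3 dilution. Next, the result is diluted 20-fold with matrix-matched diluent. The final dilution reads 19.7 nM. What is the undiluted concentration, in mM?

118 mM

Overall dilution factor = 100 × 1000 × 3 × 20 = 6.00 × 10⁶.
Original = 19.7 nM × 6.00 × 10⁶ = 1.18 × 10⁸ nM = 118 mM.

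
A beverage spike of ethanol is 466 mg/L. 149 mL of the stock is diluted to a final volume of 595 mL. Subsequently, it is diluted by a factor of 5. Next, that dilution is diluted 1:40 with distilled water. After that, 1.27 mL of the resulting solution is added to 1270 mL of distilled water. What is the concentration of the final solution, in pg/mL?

Overall dilution factor = 3.993 × 5 × 40 × 1001 = 7.99 × 10⁵.
466 mg/L / 7.99 × 10⁵ = 5.83 × 10⁻⁴ mg/L = 583 pg/mL.

583 pg/mL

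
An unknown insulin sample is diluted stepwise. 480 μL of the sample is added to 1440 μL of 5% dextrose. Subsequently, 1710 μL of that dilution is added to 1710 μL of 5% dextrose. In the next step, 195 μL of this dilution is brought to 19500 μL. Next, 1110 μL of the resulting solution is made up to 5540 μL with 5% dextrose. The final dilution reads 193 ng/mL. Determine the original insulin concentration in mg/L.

Overall dilution factor = 4 × 2 × 100 × 4.991 = 3993.
Original = 193 ng/mL × 3993 = 7.71 × 10⁵ ng/mL = 771 mg/L.

771 mg/L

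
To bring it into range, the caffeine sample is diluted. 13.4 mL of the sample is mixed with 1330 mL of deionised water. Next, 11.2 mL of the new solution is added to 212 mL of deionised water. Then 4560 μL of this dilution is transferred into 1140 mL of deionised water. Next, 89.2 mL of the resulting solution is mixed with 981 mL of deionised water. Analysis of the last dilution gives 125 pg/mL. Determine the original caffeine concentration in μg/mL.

Overall dilution factor = 100.3 × 19.93 × 251 × 12.00 = 6.02 × 10⁶.
Original = 125 pg/mL × 6.02 × 10⁶ = 7.52 × 10⁸ pg/mL = 752 μg/mL.

752 μg/mL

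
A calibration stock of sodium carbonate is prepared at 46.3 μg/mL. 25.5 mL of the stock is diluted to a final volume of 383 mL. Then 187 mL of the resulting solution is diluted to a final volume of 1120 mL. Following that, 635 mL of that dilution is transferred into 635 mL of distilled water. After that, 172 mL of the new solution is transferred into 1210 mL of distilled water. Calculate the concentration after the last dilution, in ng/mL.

32.0 ng/mL

Overall dilution factor = 15.02 × 5.989 × 2 × 8.035 = 1446.
46.3 μg/mL / 1446 = 0.0320 μg/mL = 32.0 ng/mL.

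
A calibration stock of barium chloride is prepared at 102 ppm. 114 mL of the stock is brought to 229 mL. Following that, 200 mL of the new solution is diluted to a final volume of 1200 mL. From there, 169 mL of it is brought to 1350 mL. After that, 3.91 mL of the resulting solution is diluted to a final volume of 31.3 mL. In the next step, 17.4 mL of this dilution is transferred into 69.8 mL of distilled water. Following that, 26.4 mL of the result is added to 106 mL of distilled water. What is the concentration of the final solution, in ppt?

5270 ppt

Overall dilution factor = 2.009 × 6 × 7.988 × 8.005 × 5.011 × 5.015 = 1.94 × 10⁴.
102 ppm / 1.94 × 10⁴ = 5.27 × 10⁻³ ppm = 5270 ppt.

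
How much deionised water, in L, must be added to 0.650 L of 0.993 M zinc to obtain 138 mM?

138 mM = 0.138 M.
V₂ = C₁V₁/C₂ = 0.993 × 0.650 / 0.138 = 4.68 L.
Diluent to add = V₂ − V₁ = 4.68 − 0.650 = 4.03 L.

4.03 L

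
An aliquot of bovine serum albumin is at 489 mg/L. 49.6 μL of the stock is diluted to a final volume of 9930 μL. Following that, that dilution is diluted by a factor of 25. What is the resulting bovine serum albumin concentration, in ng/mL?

97.7 ng/mL

Overall dilution factor = 200.2 × 25 = 5005.
489 mg/L / 5005 = 0.0977 mg/L = 97.7 ng/mL.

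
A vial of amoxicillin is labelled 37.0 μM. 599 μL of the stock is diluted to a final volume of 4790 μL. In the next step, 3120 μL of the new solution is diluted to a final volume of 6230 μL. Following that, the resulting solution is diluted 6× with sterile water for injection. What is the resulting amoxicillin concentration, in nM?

Overall dilution factor = 7.997 × 1.997 × 6 = 95.8.
37.0 μM / 95.8 = 0.386 μM = 386 nM.

386 nM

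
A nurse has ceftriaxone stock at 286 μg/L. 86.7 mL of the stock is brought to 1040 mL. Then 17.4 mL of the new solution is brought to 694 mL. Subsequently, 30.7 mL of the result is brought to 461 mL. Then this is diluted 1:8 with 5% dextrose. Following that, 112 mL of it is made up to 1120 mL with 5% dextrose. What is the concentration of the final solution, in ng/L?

Overall dilution factor = 12.00 × 39.89 × 15.02 × 8 × 10 = 5.75 × 10⁵.
286 μg/L / 5.75 × 10⁵ = 4.98 × 10⁻⁴ μg/L = 0.498 ng/L.

0.498 ng/L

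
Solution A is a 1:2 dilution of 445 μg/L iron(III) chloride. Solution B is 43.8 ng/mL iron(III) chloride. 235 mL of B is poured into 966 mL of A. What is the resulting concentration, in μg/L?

188 μg/L

C_A = 445 μg/L / 2 = 222 μg/L.
C_B = 43.8 ng/mL = 43.8 μg/L.
C_mix = (C_A·V_A + C_B·V_B)/(V_A + V_B) = (222×966 + 43.8×235) / 1201 = 188 μg/L.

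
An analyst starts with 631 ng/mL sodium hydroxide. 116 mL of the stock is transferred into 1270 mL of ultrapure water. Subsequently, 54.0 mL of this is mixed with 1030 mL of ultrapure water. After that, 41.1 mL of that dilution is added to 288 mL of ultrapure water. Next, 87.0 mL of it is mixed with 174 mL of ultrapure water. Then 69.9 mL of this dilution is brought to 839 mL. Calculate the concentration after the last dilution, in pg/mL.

Overall dilution factor = 11.95 × 20.07 × 8.007 × 3 × 12.00 = 6.92 × 10⁴.
631 ng/mL / 6.92 × 10⁴ = 9.12 × 10⁻³ ng/mL = 9.12 pg/mL.

9.12 pg/mL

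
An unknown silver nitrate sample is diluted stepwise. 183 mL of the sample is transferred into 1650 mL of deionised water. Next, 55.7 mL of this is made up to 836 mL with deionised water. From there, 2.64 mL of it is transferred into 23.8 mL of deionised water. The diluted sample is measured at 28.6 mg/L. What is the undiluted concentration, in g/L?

43.1 g/L

Overall dilution factor = 10.02 × 15.01 × 10.02 = 1506.
Original = 28.6 mg/L × 1506 = 4.31 × 10⁴ mg/L = 43.1 g/L.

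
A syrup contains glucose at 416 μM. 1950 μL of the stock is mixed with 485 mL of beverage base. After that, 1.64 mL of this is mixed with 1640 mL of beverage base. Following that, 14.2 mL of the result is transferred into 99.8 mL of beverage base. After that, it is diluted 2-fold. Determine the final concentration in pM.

Overall dilution factor = 249.7 × 1001 × 8.028 × 2 = 4.01 × 10⁶.
416 μM / 4.01 × 10⁶ = 1.04 × 10⁻⁴ μM = 104 pM.

104 pM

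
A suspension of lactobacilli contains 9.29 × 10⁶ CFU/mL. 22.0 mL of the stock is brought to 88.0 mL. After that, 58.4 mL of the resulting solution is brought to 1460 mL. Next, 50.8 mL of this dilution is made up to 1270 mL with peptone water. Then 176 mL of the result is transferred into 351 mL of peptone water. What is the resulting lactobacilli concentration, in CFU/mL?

1240 CFU/mL

Overall dilution factor = 4 × 25 × 25 × 2.994 = 7486.
9.29 × 10⁶ CFU/mL / 7486 = 1240 CFU/mL.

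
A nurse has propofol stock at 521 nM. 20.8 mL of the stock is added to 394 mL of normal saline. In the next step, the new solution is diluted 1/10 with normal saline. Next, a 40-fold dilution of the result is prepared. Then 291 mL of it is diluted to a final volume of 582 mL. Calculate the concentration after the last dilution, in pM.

32.7 pM

Overall dilution factor = 19.94 × 10 × 40 × 2 = 1.60 × 10⁴.
521 nM / 1.60 × 10⁴ = 0.0327 nM = 32.7 pM.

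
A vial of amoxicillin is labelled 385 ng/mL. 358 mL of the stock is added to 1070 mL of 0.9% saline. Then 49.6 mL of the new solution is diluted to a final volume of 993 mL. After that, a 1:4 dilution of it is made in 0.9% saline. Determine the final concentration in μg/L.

Overall dilution factor = 3.989 × 20.02 × 4 = 319.
385 ng/mL / 319 = 1.21 ng/mL = 1.21 μg/L.

1.21 μg/L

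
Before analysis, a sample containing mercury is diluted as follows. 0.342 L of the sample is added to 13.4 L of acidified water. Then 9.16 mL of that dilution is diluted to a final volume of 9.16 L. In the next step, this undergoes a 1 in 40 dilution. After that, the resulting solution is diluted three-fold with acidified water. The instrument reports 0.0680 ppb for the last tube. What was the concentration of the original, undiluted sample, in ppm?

328 ppm

Overall dilution factor = 40.18 × 1000 × 40 × 3 = 4.82 × 10⁶.
Original = 0.0680 ppb × 4.82 × 10⁶ = 3.28 × 10⁵ ppb = 328 ppm.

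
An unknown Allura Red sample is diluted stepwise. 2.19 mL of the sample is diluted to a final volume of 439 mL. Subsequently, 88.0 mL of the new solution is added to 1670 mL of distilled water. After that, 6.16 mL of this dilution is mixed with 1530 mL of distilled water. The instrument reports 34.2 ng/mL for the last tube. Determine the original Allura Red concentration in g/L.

Overall dilution factor = 200.5 × 19.98 × 249.4 = 9.99 × 10⁵.
Original = 34.2 ng/mL × 9.99 × 10⁵ = 3.42 × 10⁷ ng/mL = 34.2 g/L.

34.2 g/L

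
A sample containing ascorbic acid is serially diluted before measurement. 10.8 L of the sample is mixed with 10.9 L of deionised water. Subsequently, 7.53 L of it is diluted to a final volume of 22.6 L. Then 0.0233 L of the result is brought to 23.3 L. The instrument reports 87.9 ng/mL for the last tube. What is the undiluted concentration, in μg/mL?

Overall dilution factor = 2.009 × 3.001 × 1000 = 6030.
Original = 87.9 ng/mL × 6030 = 5.30 × 10⁵ ng/mL = 530 μg/mL.

530 μg/mL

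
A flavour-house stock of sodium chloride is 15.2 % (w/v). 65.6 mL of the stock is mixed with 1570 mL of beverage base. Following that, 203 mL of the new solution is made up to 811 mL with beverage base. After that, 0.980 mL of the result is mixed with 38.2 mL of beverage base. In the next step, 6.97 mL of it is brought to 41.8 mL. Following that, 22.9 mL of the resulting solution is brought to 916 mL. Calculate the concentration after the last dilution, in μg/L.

159 μg/L

Overall dilution factor = 24.93 × 3.995 × 39.98 × 5.997 × 40 = 9.55 × 10⁵.
15.2 % (w/v) / 9.55 × 10⁵ = 1.59 × 10⁻⁵ % (w/v) = 159 μg/L.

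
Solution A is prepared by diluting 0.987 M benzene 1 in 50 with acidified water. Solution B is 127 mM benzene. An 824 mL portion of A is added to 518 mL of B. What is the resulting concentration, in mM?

C_A = 0.987 M / 50 = 0.0197 M.
C_B = 127 mM = 0.127 M.
C_mix = (C_A·V_A + C_B·V_B)/(V_A + V_B) = (0.0197×824 + 0.127×518) / 1342 = 0.0611 M = 61.1 mM.

61.1 mM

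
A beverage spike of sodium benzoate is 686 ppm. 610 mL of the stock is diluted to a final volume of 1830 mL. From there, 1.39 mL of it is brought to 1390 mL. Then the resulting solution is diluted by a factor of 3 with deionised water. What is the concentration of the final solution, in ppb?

Overall dilution factor = 3 × 1000 × 3 = 9000.
686 ppm / 9000 = 0.0762 ppm = 76.2 ppb.

76.2 ppb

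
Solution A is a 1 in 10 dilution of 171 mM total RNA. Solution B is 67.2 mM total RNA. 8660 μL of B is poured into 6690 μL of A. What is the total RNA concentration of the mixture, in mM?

45.4 mM

C_A = 171 mM / 10 = 17.1 mM.
C_mix = (C_A·V_A + C_B·V_B)/(V_A + V_B) = (17.1×6690 + 67.2×8660) / 15350 = 45.4 mM.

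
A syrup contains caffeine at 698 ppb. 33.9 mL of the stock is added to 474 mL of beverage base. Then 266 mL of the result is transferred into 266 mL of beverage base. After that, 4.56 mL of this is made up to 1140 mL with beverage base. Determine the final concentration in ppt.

93.2 ppt

Overall dilution factor = 14.98 × 2 × 250 = 7491.
698 ppb / 7491 = 0.0932 ppb = 93.2 ppt.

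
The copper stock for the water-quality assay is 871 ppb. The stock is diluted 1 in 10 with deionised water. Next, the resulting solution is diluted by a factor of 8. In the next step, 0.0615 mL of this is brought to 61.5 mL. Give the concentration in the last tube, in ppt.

10.9 ppt

Overall dilution factor = 10 × 8 × 1000 = 8.00 × 10⁴.
871 ppb / 8.00 × 10⁴ = 0.0109 ppb = 10.9 ppt.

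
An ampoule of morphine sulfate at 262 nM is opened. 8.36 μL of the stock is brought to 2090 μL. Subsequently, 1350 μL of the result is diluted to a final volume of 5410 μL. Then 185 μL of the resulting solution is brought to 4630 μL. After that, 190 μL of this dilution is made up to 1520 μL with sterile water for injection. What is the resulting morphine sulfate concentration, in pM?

Overall dilution factor = 250 × 4.007 × 25.03 × 8 = 2.01 × 10⁵.
262 nM / 2.01 × 10⁵ = 1.31 × 10⁻³ nM = 1.31 pM.

1.31 pM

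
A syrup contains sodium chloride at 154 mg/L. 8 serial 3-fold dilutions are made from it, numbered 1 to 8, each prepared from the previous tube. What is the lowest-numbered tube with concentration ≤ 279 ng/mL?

tube 6

Tube n has concentration 154 mg/L / 3ⁿ.
Need 3ⁿ ≥ 154 mg/L / 279 ng/mL = 552, so n ≥ 5.75.
First such tube: n = 6.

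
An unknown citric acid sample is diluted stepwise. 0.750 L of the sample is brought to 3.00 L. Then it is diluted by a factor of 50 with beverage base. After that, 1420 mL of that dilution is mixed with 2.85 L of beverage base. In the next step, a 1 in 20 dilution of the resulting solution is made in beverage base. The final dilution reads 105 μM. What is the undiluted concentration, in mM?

Overall dilution factor = 4 × 50 × 3.007 × 20 = 1.20 × 10⁴.
Original = 105 μM × 1.20 × 10⁴ = 1.26 × 10⁶ μM = 1260 mM.

1260 mM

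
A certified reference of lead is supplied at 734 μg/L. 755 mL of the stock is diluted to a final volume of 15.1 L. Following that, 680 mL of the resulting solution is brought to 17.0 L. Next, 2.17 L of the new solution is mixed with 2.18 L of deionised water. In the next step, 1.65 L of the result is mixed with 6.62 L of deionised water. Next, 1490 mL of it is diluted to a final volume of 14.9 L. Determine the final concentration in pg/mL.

14.6 pg/mL

Overall dilution factor = 20 × 25 × 2.005 × 5.012 × 10 = 5.02 × 10⁴.
734 μg/L / 5.02 × 10⁴ = 0.0146 μg/L = 14.6 pg/mL.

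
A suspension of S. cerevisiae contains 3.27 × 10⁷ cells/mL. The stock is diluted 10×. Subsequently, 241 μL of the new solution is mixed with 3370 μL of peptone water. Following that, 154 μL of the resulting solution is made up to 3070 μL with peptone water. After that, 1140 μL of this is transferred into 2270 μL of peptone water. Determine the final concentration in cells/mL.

Overall dilution factor = 10 × 14.98 × 19.94 × 2.991 = 8935.
3.27 × 10⁷ cells/mL / 8935 = 3660 cells/mL.

3660 cells/mL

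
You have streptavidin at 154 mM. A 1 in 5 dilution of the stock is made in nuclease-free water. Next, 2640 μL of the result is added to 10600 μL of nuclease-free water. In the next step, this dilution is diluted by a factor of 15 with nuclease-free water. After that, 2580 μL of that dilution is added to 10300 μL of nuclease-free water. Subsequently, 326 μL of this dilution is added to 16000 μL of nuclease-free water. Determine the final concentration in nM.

Overall dilution factor = 5 × 5.015 × 15 × 4.992 × 50.08 = 9.40 × 10⁴.
154 mM / 9.40 × 10⁴ = 1.64 × 10⁻³ mM = 1640 nM.

1640 nM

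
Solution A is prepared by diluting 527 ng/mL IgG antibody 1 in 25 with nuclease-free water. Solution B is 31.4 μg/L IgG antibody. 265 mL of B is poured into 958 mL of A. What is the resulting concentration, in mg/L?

0.0233 mg/L

C_A = 527 ng/mL / 25 = 21.1 ng/mL.
C_B = 31.4 μg/L = 31.4 ng/mL.
C_mix = (C_A·V_A + C_B·V_B)/(V_A + V_B) = (21.1×958 + 31.4×265) / 1223 = 23.3 ng/mL = 0.0233 mg/L.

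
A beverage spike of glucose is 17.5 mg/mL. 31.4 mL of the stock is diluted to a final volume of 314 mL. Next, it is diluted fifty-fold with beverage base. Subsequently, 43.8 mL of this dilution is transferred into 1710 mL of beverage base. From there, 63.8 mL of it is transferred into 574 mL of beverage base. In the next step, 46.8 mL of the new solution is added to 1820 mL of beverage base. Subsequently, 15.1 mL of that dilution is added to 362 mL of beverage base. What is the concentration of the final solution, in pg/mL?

Overall dilution factor = 10 × 50 × 40.04 × 9.997 × 39.89 × 24.97 = 1.99 × 10⁸.
17.5 mg/mL / 1.99 × 10⁸ = 8.78 × 10⁻⁸ mg/mL = 87.8 pg/mL.

87.8 pg/mL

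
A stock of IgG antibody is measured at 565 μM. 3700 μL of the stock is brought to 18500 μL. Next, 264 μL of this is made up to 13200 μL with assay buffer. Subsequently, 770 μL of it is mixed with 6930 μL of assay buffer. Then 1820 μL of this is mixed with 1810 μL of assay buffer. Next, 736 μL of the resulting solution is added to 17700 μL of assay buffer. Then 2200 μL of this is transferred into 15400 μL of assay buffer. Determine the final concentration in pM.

565 pM

Overall dilution factor = 5 × 50 × 10 × 1.995 × 25.05 × 8 = 9.99 × 10⁵.
565 μM / 9.99 × 10⁵ = 5.65 × 10⁻⁴ μM = 565 pM.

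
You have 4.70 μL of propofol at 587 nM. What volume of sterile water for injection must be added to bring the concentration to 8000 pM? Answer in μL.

340 μL

8000 pM = 8.00 nM.
V₂ = C₁V₁/C₂ = 587 × 4.70 / 8.00 = 345 μL.
Diluent to add = V₂ − V₁ = 345 − 4.70 = 340 μL.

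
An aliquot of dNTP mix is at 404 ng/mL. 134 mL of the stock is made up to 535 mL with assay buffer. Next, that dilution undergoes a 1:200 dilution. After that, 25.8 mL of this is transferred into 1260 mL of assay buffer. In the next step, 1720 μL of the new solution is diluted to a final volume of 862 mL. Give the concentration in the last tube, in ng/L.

Overall dilution factor = 3.993 × 200 × 49.84 × 501.2 = 1.99 × 10⁷.
404 ng/mL / 1.99 × 10⁷ = 2.03 × 10⁻⁵ ng/mL = 0.0203 ng/L.

0.0203 ng/L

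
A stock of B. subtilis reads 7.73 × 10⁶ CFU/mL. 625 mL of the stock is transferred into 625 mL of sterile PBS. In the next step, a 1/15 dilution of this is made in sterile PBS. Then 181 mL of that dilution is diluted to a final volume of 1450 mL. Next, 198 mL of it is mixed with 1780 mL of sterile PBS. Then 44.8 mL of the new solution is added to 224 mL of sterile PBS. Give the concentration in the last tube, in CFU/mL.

537 CFU/mL

Overall dilution factor = 2 × 15 × 8.011 × 9.990 × 6 = 1.44 × 10⁴.
7.73 × 10⁶ CFU/mL / 1.44 × 10⁴ = 537 CFU/mL.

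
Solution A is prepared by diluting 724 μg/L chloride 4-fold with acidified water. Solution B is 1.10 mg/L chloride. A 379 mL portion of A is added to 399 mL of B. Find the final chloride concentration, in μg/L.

C_A = 724 μg/L / 4 = 181 μg/L.
C_B = 1.10 mg/L = 1100 μg/L.
C_mix = (C_A·V_A + C_B·V_B)/(V_A + V_B) = (181×379 + 1100×399) / 778.0 = 652 μg/L.

652 μg/L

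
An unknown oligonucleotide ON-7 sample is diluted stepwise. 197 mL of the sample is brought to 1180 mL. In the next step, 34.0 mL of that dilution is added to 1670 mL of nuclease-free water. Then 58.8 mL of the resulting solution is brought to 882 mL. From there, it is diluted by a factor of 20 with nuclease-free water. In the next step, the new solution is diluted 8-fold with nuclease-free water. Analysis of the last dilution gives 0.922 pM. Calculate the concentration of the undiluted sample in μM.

Overall dilution factor = 5.990 × 50.12 × 15 × 20 × 8 = 7.20 × 10⁵.
Original = 0.922 pM × 7.20 × 10⁵ = 6.64 × 10⁵ pM = 0.664 μM.

0.664 μM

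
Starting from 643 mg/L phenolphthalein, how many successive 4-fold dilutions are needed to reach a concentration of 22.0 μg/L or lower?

8

Need 4ⁿ ≥ 2.92 × 10⁴, so n ≥ log(2.92 × 10⁴)/log(4) = 7.42.
Minimum whole steps: n = 8.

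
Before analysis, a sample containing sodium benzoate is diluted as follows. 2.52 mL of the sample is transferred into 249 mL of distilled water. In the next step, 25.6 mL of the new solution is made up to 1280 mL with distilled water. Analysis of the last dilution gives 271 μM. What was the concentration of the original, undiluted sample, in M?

Overall dilution factor = 99.81 × 50 = 4990.
Original = 271 μM × 4990 = 1.35 × 10⁶ μM = 1.35 M.

1.35 M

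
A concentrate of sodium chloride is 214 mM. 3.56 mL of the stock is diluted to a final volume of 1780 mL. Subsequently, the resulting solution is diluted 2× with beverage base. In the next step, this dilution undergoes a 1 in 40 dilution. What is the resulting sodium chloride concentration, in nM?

Overall dilution factor = 500 × 2 × 40 = 4.00 × 10⁴.
214 mM / 4.00 × 10⁴ = 5.35 × 10⁻³ mM = 5350 nM.

5350 nM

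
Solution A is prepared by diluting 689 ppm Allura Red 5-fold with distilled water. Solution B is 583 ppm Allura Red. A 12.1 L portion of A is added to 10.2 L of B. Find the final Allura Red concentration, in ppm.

341 ppm

C_A = 689 ppm / 5 = 138 ppm.
C_mix = (C_A·V_A + C_B·V_B)/(V_A + V_B) = (138×12.1 + 583×10.2) / 22.30 = 341 ppm.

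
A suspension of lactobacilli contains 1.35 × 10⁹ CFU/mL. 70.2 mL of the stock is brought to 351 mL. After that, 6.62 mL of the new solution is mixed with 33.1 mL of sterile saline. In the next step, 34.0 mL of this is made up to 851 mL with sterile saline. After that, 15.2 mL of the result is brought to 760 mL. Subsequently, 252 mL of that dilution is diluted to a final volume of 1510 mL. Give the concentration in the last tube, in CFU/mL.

6000 CFU/mL

Overall dilution factor = 5 × 6 × 25.03 × 50 × 5.992 = 2.25 × 10⁵.
1.35 × 10⁹ CFU/mL / 2.25 × 10⁵ = 6000 CFU/mL.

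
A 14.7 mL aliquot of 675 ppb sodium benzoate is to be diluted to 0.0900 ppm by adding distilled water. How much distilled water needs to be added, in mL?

95.5 mL

0.0900 ppm = 90.0 ppb.
V₂ = C₁V₁/C₂ = 675 × 14.7 / 90.0 = 110 mL.
Diluent to add = V₂ − V₁ = 110 − 14.7 = 95.5 mL.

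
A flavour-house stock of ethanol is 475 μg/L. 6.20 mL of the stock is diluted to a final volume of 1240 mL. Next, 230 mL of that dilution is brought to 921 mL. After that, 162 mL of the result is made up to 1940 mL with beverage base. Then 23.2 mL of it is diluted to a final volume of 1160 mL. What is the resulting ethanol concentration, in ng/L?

Overall dilution factor = 200 × 4.004 × 11.98 × 50 = 4.80 × 10⁵.
475 μg/L / 4.80 × 10⁵ = 9.91 × 10⁻⁴ μg/L = 0.991 ng/L.

0.991 ng/L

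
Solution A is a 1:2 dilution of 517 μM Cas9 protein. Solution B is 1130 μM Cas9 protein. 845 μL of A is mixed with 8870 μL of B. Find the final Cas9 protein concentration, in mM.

1.05 mM

C_A = 517 μM / 2 = 258 μM.
C_mix = (C_A·V_A + C_B·V_B)/(V_A + V_B) = (258×845 + 1130×8870) / 9715 = 1054 μM = 1.05 mM.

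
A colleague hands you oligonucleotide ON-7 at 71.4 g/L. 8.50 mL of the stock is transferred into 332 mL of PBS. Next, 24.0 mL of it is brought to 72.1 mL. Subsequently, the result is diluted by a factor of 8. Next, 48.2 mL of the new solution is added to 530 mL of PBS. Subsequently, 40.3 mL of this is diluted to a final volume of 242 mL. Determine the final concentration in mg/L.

1.03 mg/L

Overall dilution factor = 40.06 × 3.004 × 8 × 12.00 × 6.005 = 6.94 × 10⁴.
71.4 g/L / 6.94 × 10⁴ = 1.03 × 10⁻³ g/L = 1.03 mg/L.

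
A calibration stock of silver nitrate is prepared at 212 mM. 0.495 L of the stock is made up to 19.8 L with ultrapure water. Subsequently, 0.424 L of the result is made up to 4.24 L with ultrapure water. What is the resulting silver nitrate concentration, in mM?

Overall dilution factor = 40 × 10 = 400.
212 mM / 400 = 0.530 mM.

0.530 mM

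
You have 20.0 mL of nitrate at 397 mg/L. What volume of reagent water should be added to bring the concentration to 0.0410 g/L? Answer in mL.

174 mL

0.0410 g/L = 41.0 mg/L.
V₂ = C₁V₁/C₂ = 397 × 20.0 / 41.0 = 194 mL.
Diluent to add = V₂ − V₁ = 194 − 20.0 = 174 mL.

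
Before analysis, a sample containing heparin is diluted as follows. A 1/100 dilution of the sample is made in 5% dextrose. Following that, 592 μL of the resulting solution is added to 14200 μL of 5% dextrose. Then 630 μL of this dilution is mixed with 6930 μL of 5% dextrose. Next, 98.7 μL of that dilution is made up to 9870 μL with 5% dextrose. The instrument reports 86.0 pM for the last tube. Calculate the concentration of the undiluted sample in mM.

Overall dilution factor = 100 × 24.99 × 12 × 100 = 3.00 × 10⁶.
Original = 86.0 pM × 3.00 × 10⁶ = 2.58 × 10⁸ pM = 0.258 mM.

0.258 mM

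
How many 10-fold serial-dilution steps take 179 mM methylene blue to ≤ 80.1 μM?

Need 10ⁿ ≥ 2235, so n ≥ log(2235)/log(10) = 3.35.
Minimum whole steps: n = 4.

4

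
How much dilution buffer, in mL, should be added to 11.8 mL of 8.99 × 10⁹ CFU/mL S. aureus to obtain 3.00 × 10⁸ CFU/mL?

342 mL

V₂ = C₁V₁/C₂ = 8.99 × 10⁹ × 11.8 / 3.00 × 10⁸ = 354 mL.
Diluent to add = V₂ − V₁ = 354 − 11.8 = 342 mL.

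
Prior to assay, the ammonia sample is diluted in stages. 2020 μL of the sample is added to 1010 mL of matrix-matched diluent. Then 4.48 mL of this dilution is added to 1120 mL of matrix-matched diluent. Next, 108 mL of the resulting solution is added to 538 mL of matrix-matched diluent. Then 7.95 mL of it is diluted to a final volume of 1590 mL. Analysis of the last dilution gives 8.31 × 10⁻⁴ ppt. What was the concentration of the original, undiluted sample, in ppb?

125 ppb

Overall dilution factor = 501 × 251 × 5.981 × 200 = 1.50 × 10⁸.
Original = 8.31 × 10⁻⁴ ppt × 1.50 × 10⁸ = 1.25 × 10⁵ ppt = 125 ppb.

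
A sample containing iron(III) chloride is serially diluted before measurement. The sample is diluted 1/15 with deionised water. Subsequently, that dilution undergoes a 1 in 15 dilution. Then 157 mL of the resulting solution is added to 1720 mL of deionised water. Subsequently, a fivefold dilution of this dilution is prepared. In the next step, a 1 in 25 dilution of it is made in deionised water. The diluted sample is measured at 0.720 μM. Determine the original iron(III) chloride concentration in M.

0.242 M

Overall dilution factor = 15 × 15 × 11.96 × 5 × 25 = 3.36 × 10⁵.
Original = 0.720 μM × 3.36 × 10⁵ = 2.42 × 10⁵ μM = 0.242 M.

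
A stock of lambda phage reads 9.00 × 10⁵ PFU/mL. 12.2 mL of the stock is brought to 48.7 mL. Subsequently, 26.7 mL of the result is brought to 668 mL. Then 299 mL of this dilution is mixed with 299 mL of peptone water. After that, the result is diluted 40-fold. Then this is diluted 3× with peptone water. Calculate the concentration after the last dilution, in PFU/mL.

37.5 PFU/mL

Overall dilution factor = 3.992 × 25.02 × 2 × 40 × 3 = 2.40 × 10⁴.
9.00 × 10⁵ PFU/mL / 2.40 × 10⁴ = 37.5 PFU/mL.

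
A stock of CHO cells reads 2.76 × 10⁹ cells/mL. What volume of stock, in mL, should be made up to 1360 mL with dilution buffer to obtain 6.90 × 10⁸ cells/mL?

340 mL

V₁ = C₂V₂/C₁ = 6.90 × 10⁸ × 1360 / 2.76 × 10⁹ = 340 mL.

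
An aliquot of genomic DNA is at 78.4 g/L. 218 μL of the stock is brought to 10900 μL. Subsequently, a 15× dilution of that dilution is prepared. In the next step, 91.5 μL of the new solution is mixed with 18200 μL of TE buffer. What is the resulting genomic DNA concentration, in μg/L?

Overall dilution factor = 50 × 15 × 199.9 = 1.50 × 10⁵.
78.4 g/L / 1.50 × 10⁵ = 5.23 × 10⁻⁴ g/L = 523 μg/L.

523 μg/L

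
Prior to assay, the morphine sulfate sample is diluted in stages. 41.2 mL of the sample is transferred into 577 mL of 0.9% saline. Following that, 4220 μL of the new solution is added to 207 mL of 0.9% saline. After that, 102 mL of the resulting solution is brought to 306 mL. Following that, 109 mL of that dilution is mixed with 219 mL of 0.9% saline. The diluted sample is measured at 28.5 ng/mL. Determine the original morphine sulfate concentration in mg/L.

193 mg/L

Overall dilution factor = 15.00 × 50.05 × 3 × 3.009 = 6780.
Original = 28.5 ng/mL × 6780 = 1.93 × 10⁵ ng/mL = 193 mg/L.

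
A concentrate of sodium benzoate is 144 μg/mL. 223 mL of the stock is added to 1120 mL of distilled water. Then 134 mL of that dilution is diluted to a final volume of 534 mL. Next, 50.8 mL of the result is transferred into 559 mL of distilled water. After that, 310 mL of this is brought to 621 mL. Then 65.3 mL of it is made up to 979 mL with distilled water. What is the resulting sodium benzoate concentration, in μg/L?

Overall dilution factor = 6.022 × 3.985 × 12.00 × 2.003 × 14.99 = 8652.
144 μg/mL / 8652 = 0.0166 μg/mL = 16.6 μg/L.

16.6 μg/L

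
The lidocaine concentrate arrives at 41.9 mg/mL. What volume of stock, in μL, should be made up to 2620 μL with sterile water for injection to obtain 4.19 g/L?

262 μL

4.19 g/L = 4.19 mg/mL.
V₁ = C₂V₂/C₁ = 4.19 × 2620 / 41.9 = 262 μL.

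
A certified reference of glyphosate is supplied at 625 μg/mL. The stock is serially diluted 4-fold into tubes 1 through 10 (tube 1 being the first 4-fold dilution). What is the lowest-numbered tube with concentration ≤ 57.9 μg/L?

tube 7

Tube n has concentration 625 μg/mL / 4ⁿ.
Need 4ⁿ ≥ 625 μg/mL / 57.9 μg/L = 1.08 × 10⁴, so n ≥ 6.70.
First such tube: n = 7.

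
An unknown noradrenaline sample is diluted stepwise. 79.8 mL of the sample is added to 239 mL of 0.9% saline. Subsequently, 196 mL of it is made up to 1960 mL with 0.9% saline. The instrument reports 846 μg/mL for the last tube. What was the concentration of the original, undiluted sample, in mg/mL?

Overall dilution factor = 3.995 × 10 = 39.9.
Original = 846 μg/mL × 39.9 = 3.38 × 10⁴ μg/mL = 33.8 mg/mL.

33.8 mg/mL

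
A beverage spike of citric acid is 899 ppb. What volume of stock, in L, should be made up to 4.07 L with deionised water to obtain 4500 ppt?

4500 ppt = 4.50 ppb.
V₁ = C₂V₂/C₁ = 4.50 × 4.07 / 899 = 0.0204 L.

0.0204 L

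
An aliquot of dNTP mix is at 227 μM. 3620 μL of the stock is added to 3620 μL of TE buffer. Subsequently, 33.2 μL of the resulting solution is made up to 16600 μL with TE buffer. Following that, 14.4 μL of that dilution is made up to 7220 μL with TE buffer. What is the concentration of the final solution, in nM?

0.453 nM

Overall dilution factor = 2 × 500 × 501.4 = 5.01 × 10⁵.
227 μM / 5.01 × 10⁵ = 4.53 × 10⁻⁴ μM = 0.453 nM.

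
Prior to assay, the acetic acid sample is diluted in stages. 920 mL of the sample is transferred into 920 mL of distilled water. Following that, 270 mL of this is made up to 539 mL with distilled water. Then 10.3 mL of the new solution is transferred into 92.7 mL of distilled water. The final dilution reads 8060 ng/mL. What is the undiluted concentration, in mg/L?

Overall dilution factor = 2 × 1.996 × 10 = 39.9.
Original = 8060 ng/mL × 39.9 = 3.22 × 10⁵ ng/mL = 322 mg/L.

322 mg/L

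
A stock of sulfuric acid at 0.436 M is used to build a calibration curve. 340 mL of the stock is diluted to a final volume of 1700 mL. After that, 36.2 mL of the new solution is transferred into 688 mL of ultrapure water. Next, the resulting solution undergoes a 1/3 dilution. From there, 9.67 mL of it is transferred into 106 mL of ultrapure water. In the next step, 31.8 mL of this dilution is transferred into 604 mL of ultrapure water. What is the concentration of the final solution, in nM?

Overall dilution factor = 5 × 20.01 × 3 × 11.96 × 19.99 = 7.18 × 10⁴.
0.436 M / 7.18 × 10⁴ = 6.08 × 10⁻⁶ M = 6080 nM.

6080 nM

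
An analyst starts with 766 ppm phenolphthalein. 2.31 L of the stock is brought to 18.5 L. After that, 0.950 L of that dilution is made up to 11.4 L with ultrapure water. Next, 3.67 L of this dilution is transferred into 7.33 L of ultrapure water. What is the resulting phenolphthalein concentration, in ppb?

Overall dilution factor = 8.009 × 12 × 2.997 = 288.
766 ppm / 288 = 2.66 ppm = 2660 ppb.

2660 ppb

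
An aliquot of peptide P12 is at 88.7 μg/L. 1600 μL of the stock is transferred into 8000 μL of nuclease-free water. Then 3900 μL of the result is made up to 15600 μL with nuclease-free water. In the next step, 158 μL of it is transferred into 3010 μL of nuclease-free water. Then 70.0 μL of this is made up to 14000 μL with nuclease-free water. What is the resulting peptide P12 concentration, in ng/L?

Overall dilution factor = 6 × 4 × 20.05 × 200 = 9.62 × 10⁴.
88.7 μg/L / 9.62 × 10⁴ = 9.22 × 10⁻⁴ μg/L = 0.922 ng/L.

0.922 ng/L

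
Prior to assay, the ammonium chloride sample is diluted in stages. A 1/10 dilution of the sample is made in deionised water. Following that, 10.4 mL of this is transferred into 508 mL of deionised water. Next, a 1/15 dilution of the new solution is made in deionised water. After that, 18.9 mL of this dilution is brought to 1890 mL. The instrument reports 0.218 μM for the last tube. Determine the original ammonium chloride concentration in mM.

163 mM

Overall dilution factor = 10 × 49.85 × 15 × 100 = 7.48 × 10⁵.
Original = 0.218 μM × 7.48 × 10⁵ = 1.63 × 10⁵ μM = 163 mM.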